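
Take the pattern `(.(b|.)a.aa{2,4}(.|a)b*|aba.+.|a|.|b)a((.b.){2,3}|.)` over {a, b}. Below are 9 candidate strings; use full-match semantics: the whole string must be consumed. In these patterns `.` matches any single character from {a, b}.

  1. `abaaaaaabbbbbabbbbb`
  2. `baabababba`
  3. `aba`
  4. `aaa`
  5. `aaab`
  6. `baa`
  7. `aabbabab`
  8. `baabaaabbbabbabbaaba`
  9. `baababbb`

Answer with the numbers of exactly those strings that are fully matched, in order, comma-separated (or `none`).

4, 6, 8, 9

1 → no match
2 → no match
3 → no match
4 → match
5 → no match
6 → match
7 → no match
8 → match
9 → match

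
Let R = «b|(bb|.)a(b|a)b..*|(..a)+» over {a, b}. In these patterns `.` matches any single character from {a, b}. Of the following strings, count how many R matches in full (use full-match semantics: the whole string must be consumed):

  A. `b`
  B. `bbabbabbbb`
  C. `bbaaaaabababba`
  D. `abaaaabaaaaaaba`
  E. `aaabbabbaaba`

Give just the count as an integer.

A → match
B → match
C → no match
D → match
E → match
Total matched: 4

4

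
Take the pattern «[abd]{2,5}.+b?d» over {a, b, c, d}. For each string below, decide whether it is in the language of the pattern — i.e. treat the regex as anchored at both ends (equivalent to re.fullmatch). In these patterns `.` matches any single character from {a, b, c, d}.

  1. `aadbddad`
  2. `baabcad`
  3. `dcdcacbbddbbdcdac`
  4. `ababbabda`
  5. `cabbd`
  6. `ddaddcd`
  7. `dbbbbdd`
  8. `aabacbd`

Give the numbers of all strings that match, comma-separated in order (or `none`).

1 → match
2 → match
3 → no match — must end with `d`
4 → no match — must end with `d`
5 → no match
6 → match
7 → match
8 → match

1, 2, 6, 7, 8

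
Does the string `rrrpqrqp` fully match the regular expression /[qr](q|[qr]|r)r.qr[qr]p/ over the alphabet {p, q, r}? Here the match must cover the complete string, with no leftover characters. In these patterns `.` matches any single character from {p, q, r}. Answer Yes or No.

Yes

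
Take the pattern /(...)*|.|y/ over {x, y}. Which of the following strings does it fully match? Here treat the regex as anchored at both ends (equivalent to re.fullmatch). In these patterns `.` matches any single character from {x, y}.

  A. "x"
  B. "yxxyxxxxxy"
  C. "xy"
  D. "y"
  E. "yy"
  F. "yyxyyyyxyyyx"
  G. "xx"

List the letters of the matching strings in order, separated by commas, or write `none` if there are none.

A → match
B → no match
C → no match
D → match
E → no match
F → match
G → no match

A, D, F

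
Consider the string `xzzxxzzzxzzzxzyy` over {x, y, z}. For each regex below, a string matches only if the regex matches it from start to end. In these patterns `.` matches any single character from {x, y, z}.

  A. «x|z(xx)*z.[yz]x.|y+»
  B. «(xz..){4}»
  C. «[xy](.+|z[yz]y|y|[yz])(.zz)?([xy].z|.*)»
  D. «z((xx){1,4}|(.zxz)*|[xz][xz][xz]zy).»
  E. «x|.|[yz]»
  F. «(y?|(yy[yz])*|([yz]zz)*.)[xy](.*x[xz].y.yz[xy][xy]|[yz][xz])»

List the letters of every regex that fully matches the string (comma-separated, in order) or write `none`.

A → no match
B → match
C → match
D → no match — must start with `z`
E → no match
F → no match

B, C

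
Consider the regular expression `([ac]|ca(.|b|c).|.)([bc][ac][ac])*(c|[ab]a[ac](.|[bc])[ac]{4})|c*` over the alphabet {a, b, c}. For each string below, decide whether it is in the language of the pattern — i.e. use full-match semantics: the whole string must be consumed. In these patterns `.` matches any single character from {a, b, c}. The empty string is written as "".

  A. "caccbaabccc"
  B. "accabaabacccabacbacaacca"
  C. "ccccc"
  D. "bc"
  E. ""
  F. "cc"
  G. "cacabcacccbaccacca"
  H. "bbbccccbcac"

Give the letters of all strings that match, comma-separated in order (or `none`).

A, B, C, D, E, F, G

A → match
B → match
C → match
D → match
E → match
F → match
G → match
H → no match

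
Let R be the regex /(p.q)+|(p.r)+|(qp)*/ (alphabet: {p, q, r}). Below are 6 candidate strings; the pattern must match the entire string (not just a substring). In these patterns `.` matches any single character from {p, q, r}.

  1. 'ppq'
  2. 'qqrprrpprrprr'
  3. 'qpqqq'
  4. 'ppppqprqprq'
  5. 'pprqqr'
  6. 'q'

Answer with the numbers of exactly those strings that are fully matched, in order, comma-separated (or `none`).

1. 'ppq' → match
2 → no match
3. 'qpqqq' → no match
4. 'ppppqprqprq' → no match
5. 'pprqqr' → no match
6. 'q' → no match

1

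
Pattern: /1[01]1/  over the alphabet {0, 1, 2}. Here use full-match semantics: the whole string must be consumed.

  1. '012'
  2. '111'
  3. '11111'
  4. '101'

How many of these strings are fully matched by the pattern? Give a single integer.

1 → no match — must start with '1'
2 → match
3 → no match
4 → match
Total matched: 2

2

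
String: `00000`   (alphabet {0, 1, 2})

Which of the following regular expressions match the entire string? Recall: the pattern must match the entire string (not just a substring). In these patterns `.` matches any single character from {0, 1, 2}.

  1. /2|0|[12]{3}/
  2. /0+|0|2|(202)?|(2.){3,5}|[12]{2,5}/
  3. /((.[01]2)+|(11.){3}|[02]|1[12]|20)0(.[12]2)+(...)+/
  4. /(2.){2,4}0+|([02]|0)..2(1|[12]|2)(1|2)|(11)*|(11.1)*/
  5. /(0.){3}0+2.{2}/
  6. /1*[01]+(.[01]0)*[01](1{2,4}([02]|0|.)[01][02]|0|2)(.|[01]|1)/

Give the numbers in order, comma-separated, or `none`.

1 → no match
2 → match
3 → no match
4 → no match
5 → no match
6 → match

2, 6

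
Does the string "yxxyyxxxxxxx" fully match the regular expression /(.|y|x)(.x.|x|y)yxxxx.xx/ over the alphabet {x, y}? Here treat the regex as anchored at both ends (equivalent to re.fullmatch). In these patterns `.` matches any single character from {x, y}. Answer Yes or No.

Yes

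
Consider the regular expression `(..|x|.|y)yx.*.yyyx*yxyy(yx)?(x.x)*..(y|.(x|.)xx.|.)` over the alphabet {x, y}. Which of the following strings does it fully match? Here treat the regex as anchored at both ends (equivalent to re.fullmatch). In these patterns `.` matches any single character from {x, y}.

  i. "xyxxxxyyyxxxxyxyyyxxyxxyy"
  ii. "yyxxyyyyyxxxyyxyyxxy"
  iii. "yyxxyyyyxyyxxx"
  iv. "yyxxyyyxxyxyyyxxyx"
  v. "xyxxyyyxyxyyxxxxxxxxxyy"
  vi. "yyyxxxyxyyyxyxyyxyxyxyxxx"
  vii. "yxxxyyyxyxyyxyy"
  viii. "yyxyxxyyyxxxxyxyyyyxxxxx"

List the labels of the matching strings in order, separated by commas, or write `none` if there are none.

i, iii, iv, viii

i → match
ii → no match
iii → match
iv → match
v → no match
vi → no match
vii → no match
viii → match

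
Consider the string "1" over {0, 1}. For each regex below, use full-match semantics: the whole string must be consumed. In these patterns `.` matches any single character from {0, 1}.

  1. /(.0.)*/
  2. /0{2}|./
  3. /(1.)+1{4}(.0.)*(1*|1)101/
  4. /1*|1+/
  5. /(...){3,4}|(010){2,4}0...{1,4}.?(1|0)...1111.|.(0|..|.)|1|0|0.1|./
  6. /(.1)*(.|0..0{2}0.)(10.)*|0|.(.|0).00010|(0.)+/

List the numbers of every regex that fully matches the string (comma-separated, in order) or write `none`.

1 → no match
2 → match
3 → no match — must end with "101"
4 → match
5 → match
6 → match

2, 4, 5, 6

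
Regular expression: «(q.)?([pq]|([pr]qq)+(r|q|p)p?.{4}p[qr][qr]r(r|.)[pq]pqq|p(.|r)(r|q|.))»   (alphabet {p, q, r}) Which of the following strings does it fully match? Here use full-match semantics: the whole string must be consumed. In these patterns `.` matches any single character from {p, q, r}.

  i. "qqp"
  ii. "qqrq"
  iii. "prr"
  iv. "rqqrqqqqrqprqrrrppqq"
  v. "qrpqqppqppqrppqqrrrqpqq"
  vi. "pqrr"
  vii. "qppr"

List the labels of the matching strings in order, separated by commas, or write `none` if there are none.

i, iii

i. "qqp" → match
ii. "qqrq" → no match
iii. "prr" → match
iv → no match
v → no match
vi. "pqrr" → no match
vii. "qppr" → no match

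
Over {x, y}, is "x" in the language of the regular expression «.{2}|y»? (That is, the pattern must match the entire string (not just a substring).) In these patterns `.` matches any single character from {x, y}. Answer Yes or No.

No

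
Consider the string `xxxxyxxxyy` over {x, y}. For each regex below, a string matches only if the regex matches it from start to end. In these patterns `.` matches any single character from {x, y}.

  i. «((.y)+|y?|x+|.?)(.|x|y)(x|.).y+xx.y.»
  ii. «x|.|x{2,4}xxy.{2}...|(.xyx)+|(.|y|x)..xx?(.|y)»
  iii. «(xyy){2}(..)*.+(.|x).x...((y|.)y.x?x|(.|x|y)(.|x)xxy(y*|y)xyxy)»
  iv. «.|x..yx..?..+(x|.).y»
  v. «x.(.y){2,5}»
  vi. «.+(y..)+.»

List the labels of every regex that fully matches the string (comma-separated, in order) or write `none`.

i, ii

i → match
ii → match
iii → no match — must start with `xyy`
iv → no match
v → no match
vi → no match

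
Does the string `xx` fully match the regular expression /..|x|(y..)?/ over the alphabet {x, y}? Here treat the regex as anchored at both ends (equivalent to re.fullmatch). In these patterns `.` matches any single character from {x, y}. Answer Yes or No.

Yes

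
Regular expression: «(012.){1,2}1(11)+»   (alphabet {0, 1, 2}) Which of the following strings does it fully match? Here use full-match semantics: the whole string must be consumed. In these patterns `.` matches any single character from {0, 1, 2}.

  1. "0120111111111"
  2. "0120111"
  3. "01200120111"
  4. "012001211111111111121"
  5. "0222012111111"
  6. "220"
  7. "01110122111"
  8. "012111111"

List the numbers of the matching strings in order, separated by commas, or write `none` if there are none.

1 → match
2 → match
3 → match
4 → no match — must end with "11"
5 → no match — must start with "012"
6 → no match — must start with "012"
7 → no match — must start with "012"
8 → match

1, 2, 3, 8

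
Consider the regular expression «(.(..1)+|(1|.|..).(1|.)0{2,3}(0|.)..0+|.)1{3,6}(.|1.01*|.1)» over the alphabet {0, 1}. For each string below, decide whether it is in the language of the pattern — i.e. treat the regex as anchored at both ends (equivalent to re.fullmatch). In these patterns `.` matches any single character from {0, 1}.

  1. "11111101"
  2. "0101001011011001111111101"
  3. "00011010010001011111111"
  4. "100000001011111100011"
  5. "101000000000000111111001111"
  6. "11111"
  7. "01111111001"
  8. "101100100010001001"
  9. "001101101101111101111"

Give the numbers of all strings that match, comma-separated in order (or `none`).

1, 2, 5, 6, 7

1. "11111101" → match
2 → match
3 → no match
4 → no match
5 → match
6. "11111" → match
7. "01111111001" → match
8 → no match
9 → no match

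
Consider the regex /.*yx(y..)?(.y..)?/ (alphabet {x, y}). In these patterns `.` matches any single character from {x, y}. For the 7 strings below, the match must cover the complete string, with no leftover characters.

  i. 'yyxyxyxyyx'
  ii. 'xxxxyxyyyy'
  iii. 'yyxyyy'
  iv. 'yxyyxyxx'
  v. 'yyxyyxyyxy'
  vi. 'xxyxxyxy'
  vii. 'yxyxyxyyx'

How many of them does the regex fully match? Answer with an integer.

i → match
ii → match
iii → match
iv → match
v → match
vi → match
vii → match
Total matched: 7

7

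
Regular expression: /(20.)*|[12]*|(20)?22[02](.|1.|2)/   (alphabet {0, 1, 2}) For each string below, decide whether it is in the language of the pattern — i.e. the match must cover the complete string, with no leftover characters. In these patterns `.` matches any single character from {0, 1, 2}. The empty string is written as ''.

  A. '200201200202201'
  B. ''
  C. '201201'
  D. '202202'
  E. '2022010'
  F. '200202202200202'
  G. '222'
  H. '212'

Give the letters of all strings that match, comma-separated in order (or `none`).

A → match
B → match
C → match
D → match
E → match
F → match
G → match
H → match

A, B, C, D, E, F, G, H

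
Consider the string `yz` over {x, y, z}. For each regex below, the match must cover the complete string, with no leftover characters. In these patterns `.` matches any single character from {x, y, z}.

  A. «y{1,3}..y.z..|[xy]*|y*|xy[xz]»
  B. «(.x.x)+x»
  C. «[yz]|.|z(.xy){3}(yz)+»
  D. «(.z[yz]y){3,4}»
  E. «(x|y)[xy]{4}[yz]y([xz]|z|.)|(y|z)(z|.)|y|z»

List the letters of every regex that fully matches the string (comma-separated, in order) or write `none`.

A → no match
B → no match — must end with `xx`
C → no match
D → no match — must end with `y`
E → match

E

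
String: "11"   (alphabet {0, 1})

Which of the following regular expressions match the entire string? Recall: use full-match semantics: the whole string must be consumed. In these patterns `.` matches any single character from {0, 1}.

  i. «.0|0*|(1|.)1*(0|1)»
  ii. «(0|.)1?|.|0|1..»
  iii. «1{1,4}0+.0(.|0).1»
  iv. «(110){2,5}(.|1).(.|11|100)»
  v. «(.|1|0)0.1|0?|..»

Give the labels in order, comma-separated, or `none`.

i, ii, v

i → match
ii → match
iii → no match
iv → no match — must start with "110"
v → match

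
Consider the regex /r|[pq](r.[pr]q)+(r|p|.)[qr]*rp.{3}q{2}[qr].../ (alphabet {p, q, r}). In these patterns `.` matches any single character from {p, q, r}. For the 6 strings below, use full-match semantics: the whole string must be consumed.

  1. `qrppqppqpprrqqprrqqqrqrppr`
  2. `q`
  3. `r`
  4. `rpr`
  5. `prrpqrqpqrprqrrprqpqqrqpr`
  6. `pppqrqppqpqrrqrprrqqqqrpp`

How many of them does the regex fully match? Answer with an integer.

2

1 → no match
2 → no match
3 → match
4 → no match
5 → match
6 → no match
Total matched: 2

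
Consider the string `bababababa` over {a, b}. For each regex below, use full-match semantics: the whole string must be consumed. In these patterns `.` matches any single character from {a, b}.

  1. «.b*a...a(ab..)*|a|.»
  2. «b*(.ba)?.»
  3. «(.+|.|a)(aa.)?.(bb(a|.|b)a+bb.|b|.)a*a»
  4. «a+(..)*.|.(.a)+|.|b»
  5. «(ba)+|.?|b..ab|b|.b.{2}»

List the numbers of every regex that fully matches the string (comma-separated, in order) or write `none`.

1 → no match
2 → no match
3 → match
4 → no match
5 → match

3, 5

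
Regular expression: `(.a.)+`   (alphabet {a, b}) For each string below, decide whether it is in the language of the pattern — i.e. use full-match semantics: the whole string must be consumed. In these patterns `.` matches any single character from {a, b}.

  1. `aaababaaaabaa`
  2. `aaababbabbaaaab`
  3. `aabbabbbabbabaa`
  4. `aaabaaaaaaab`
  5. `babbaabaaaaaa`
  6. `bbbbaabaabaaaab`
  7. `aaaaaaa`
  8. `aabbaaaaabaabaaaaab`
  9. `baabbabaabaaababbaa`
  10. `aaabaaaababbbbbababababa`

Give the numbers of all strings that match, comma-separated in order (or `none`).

2, 4

1 → no match
2 → match
3 → no match
4 → match
5 → no match
6 → no match
7 → no match
8 → no match
9 → no match
10 → no match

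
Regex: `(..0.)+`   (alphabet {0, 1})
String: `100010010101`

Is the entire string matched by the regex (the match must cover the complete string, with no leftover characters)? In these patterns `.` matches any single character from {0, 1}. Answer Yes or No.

Yes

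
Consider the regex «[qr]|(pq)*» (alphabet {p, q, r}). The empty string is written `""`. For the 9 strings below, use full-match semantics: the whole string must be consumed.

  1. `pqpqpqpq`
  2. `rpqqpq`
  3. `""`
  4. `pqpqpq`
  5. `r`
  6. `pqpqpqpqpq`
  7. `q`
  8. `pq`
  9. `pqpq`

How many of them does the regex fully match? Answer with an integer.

8

1 → match
2 → no match
3 → match
4 → match
5 → match
6 → match
7 → match
8 → match
9 → match
Total matched: 8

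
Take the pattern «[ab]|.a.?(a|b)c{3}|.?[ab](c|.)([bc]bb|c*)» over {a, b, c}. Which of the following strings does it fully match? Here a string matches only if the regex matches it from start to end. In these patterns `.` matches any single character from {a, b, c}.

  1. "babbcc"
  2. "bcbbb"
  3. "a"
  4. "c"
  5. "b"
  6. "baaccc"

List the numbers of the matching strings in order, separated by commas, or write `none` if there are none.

1 → no match
2 → match
3 → match
4 → no match
5 → match
6 → match

2, 3, 5, 6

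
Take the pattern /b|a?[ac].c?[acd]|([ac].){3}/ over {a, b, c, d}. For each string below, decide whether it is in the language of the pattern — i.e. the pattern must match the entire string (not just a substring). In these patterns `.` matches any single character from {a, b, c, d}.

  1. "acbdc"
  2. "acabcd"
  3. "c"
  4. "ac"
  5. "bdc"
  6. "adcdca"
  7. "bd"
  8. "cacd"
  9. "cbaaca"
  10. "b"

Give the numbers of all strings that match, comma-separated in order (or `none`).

1 → no match
2 → match
3 → no match
4 → no match
5 → no match
6 → match
7 → no match
8 → match
9 → match
10 → match

2, 6, 8, 9, 10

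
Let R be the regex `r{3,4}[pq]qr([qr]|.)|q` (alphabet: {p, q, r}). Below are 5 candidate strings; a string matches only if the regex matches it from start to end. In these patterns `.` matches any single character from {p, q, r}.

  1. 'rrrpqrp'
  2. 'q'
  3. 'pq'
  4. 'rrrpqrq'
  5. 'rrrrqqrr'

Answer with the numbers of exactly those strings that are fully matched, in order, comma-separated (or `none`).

1 → match
2 → match
3 → no match
4 → match
5 → match

1, 2, 4, 5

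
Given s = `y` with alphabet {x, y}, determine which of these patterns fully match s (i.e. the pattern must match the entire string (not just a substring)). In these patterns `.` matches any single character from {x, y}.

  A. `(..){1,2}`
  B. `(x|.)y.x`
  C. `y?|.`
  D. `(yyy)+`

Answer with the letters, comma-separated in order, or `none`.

A → no match
B → no match — must end with `x`
C → match
D → no match — must start with `yyy`

C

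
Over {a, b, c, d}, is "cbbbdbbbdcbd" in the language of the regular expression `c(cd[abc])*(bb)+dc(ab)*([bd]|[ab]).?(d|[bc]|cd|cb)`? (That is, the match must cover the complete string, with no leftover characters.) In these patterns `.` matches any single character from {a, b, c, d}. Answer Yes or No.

No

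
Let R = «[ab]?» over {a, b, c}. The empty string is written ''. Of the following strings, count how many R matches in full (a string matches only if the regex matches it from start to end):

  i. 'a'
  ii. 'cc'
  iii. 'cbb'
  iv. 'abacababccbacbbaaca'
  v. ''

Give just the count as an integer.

i → match
ii → no match
iii → no match
iv → no match
v → match
Total matched: 2

2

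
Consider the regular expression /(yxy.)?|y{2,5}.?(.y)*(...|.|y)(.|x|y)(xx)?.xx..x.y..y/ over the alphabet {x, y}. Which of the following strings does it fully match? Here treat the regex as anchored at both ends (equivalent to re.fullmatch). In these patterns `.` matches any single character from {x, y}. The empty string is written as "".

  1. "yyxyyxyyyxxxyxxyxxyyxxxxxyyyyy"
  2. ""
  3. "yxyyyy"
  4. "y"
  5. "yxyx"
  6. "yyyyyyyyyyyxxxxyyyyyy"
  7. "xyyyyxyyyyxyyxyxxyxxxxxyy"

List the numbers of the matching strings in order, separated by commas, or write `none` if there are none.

2, 5

1 → no match
2. "" → match
3. "yxyyyy" → no match
4. "y" → no match
5. "yxyx" → match
6 → no match
7 → no match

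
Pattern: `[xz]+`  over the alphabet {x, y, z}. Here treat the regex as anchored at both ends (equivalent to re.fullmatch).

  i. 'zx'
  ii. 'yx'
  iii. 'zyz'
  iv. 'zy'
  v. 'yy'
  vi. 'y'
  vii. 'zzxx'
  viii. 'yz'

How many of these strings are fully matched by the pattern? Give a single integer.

2

i. 'zx' → match
ii. 'yx' → no match
iii. 'zyz' → no match
iv. 'zy' → no match
v. 'yy' → no match
vi. 'y' → no match
vii. 'zzxx' → match
viii. 'yz' → no match
Total matched: 2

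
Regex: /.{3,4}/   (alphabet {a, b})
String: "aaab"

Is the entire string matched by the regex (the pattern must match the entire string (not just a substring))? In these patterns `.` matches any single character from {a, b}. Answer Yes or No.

Yes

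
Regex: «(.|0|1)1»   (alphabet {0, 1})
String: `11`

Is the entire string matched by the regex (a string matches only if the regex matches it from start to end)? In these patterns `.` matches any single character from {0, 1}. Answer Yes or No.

Yes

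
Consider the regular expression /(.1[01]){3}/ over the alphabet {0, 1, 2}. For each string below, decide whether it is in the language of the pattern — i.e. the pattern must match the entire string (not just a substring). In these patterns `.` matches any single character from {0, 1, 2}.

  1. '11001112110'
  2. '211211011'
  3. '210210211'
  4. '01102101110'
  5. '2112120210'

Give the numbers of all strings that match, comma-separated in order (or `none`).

1. '11001112110' → no match
2. '211211011' → match
3. '210210211' → match
4. '01102101110' → no match
5. '2112120210' → no match

2, 3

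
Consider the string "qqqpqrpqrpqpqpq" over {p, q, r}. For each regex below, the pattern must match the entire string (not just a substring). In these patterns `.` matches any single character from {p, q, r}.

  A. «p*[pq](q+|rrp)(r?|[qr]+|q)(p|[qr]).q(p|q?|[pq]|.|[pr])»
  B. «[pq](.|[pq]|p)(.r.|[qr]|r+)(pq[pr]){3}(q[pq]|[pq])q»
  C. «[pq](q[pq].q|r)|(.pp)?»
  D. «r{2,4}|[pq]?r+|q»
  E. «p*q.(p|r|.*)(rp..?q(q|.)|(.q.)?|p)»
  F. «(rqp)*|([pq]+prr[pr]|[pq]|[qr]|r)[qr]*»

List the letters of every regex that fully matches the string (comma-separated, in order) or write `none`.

B, E

A → no match
B → match
C → no match
D → no match
E → match
F → no match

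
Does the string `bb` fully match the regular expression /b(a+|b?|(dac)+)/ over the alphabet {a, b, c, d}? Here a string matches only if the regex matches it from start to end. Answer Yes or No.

Yes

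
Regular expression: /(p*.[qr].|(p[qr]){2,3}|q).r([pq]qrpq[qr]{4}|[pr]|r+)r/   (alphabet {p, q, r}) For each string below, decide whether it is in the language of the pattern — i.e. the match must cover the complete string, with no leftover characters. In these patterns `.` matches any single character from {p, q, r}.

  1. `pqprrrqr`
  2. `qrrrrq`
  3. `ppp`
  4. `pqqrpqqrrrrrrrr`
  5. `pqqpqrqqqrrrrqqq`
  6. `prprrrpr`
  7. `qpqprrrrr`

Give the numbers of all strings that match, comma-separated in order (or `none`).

6

1 → no match
2 → no match — must end with `r`
3 → no match — must end with `r`
4 → no match
5 → no match — must end with `r`
6 → match
7 → no match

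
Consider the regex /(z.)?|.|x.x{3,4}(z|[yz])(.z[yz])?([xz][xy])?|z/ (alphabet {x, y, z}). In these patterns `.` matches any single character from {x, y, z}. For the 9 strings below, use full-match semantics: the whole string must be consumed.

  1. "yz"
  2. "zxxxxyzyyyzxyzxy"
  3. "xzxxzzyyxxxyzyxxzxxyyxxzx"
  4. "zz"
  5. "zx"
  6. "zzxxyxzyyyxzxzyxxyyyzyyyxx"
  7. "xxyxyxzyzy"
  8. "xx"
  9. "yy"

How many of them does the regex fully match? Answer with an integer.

1 → no match
2 → no match
3 → no match
4 → match
5 → match
6 → no match
7 → no match
8 → no match
9 → no match
Total matched: 2

2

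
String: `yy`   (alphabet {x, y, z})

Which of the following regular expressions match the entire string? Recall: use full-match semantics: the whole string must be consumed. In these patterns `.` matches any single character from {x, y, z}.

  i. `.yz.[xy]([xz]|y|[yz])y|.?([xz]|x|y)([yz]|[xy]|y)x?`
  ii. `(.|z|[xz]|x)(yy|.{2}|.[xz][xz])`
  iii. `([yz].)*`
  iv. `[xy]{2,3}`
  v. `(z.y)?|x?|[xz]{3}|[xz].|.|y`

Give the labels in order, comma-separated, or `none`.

i → match
ii → no match
iii → match
iv → match
v → no match

i, iii, iv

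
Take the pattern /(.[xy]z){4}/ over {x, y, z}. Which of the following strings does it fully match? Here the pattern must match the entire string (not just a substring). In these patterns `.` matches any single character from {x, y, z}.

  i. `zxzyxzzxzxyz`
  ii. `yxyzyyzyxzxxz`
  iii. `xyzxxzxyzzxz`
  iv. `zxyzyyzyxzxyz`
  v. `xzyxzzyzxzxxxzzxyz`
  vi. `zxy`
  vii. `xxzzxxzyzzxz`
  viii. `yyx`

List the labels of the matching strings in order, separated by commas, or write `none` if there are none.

i, iii

i. `zxzyxzzxzxyz` → match
ii → no match
iii. `xyzxxzxyzzxz` → match
iv → no match
v → no match
vi. `zxy` → no match — must end with `z`
vii. `xxzzxxzyzzxz` → no match
viii. `yyx` → no match — must end with `z`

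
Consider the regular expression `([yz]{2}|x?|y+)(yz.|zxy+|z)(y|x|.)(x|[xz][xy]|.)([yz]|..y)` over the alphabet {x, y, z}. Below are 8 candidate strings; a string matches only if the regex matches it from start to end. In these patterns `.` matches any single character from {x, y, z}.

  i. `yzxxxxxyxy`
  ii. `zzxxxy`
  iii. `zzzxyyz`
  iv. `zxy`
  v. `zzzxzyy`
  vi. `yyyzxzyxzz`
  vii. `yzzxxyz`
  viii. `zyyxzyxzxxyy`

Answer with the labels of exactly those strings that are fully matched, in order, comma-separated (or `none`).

ii, v, vii

i. `yzxxxxxyxy` → no match
ii. `zzxxxy` → match
iii. `zzzxyyz` → no match
iv. `zxy` → no match
v. `zzzxzyy` → match
vi. `yyyzxzyxzz` → no match
vii. `yzzxxyz` → match
viii. `zyyxzyxzxxyy` → no match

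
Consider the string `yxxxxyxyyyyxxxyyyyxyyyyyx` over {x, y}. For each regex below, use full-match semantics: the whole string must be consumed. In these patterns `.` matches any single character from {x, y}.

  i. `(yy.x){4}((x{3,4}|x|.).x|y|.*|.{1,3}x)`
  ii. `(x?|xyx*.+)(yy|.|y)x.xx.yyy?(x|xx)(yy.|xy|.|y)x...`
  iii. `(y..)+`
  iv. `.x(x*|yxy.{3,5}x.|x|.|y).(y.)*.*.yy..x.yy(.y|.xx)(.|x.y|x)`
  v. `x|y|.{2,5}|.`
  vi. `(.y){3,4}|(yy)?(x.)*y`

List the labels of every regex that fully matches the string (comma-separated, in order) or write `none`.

iv

i → no match — must start with `yy`
ii → no match
iii → no match
iv → match
v → no match
vi → no match — must end with `y`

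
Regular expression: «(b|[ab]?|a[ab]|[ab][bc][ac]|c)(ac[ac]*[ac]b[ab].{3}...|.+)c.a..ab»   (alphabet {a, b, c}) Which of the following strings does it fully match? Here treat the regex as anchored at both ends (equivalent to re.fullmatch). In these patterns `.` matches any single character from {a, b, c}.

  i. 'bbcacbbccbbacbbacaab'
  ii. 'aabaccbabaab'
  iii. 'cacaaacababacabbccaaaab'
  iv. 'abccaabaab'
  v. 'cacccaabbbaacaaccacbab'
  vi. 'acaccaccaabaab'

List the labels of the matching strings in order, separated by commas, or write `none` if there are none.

ii, iii, iv, v, vi

i → no match
ii → match
iii → match
iv → match
v → match
vi → match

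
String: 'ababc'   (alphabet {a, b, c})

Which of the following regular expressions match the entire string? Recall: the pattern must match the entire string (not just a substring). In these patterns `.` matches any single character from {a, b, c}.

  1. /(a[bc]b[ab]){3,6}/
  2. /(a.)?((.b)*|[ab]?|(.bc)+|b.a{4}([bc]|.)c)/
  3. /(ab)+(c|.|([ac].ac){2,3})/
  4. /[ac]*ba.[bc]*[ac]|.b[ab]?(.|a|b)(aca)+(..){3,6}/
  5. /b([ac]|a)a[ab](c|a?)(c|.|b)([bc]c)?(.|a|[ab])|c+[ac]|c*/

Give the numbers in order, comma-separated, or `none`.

2, 3, 4

1 → no match
2 → match
3 → match
4 → match
5 → no match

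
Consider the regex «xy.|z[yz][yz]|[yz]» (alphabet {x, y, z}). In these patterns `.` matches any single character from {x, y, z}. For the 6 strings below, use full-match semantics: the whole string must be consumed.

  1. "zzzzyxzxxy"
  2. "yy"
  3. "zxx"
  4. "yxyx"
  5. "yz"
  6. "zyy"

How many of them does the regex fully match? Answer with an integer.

1

1. "zzzzyxzxxy" → no match
2. "yy" → no match
3. "zxx" → no match
4. "yxyx" → no match
5. "yz" → no match
6. "zyy" → match
Total matched: 1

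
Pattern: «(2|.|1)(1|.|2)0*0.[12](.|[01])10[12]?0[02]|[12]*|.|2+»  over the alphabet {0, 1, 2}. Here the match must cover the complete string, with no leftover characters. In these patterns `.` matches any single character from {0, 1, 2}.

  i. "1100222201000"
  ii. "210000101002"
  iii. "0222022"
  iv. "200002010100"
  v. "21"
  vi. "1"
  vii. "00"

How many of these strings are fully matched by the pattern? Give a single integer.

i → no match
ii → match
iii → no match
iv → match
v → match
vi → match
vii → no match
Total matched: 4

4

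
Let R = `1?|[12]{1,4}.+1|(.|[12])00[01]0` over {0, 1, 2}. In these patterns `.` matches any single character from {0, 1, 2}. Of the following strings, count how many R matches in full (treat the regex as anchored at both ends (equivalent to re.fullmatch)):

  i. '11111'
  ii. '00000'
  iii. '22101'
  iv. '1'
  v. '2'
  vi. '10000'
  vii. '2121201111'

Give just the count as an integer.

6

i → match
ii → match
iii → match
iv → match
v → no match
vi → match
vii → match
Total matched: 6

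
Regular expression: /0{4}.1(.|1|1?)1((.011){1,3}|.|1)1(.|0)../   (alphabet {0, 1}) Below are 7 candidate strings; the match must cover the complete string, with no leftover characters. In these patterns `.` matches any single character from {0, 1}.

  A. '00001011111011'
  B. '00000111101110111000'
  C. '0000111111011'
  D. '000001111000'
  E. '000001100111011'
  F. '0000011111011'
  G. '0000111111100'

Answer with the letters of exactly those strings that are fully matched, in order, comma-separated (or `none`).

A → no match
B → match
C → match
D. '000001111000' → match
E → match
F → match
G → match

B, C, D, E, F, G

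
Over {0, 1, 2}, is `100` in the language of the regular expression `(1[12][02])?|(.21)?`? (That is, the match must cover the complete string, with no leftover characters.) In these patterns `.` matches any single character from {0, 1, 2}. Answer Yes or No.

No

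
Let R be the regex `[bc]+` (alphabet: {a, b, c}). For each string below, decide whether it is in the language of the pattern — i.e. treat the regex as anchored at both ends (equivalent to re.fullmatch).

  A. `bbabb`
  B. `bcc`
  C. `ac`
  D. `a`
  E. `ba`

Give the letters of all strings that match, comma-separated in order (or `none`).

B

A. `bbabb` → no match
B. `bcc` → match
C. `ac` → no match
D. `a` → no match
E. `ba` → no match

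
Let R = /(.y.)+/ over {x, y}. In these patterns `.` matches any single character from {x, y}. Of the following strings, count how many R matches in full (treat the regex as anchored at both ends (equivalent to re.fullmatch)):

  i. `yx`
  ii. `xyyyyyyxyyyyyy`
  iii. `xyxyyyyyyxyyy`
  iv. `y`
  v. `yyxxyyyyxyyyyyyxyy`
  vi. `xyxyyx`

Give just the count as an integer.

i. `yx` → no match
ii → no match
iii → no match
iv. `y` → no match
v → match
vi. `xyxyyx` → match
Total matched: 2

2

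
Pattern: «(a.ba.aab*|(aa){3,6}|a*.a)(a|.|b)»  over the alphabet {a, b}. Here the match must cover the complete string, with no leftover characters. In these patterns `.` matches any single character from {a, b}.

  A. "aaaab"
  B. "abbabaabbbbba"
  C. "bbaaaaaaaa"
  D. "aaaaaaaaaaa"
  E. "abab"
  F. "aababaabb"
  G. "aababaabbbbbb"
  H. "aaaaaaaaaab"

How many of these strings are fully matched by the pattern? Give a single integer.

7

A → match
B → match
C → no match
D → match
E → match
F → match
G → match
H → match
Total matched: 7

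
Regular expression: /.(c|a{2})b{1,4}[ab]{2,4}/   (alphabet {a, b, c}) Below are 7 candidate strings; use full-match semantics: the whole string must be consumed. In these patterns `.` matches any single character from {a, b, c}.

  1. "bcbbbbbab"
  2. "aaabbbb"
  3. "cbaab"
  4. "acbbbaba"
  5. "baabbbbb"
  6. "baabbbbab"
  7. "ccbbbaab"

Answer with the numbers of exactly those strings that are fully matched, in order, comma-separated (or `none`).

1. "bcbbbbbab" → match
2. "aaabbbb" → match
3. "cbaab" → no match
4. "acbbbaba" → match
5. "baabbbbb" → match
6. "baabbbbab" → match
7. "ccbbbaab" → match

1, 2, 4, 5, 6, 7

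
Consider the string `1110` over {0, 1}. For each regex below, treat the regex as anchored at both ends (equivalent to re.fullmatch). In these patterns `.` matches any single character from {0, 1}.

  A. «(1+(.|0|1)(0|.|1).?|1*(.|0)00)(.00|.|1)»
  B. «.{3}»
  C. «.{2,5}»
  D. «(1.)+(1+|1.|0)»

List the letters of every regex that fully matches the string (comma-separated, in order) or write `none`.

A → match
B → no match
C → match
D → match

A, C, D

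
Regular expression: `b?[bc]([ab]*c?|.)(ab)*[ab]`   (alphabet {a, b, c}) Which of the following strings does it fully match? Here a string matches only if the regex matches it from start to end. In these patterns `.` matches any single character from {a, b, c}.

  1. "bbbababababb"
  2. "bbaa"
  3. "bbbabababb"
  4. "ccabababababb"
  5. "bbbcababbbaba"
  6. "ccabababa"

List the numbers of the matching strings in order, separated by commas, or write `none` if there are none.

1 → match
2 → match
3 → match
4 → match
5 → no match
6 → match

1, 2, 3, 4, 6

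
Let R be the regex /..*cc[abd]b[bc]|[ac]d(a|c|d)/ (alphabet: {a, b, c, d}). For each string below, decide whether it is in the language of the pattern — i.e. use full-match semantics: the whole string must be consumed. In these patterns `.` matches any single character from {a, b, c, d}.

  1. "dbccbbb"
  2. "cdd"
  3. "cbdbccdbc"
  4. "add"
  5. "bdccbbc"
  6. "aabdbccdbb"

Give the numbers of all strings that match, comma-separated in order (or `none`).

1 → match
2 → match
3 → match
4 → match
5 → match
6 → match

1, 2, 3, 4, 5, 6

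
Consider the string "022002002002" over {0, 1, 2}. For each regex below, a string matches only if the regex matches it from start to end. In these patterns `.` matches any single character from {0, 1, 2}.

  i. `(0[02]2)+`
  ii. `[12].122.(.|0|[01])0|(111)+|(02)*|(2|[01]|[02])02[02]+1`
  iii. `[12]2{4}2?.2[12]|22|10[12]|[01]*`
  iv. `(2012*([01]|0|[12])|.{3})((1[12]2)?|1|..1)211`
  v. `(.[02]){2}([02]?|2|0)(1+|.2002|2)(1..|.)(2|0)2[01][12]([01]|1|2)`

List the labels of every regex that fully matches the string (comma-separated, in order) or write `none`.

i → match
ii → no match
iii → no match
iv → no match — must end with "211"
v → no match

i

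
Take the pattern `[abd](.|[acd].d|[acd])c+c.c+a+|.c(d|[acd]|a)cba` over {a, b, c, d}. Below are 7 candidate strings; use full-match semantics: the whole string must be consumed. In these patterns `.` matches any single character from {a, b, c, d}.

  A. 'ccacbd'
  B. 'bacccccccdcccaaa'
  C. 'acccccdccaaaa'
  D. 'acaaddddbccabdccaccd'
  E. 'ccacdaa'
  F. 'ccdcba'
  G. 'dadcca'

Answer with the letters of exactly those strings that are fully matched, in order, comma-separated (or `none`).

B, C, F

A. 'ccacbd' → no match
B → match
C → match
D → no match
E. 'ccacdaa' → no match
F. 'ccdcba' → match
G. 'dadcca' → no match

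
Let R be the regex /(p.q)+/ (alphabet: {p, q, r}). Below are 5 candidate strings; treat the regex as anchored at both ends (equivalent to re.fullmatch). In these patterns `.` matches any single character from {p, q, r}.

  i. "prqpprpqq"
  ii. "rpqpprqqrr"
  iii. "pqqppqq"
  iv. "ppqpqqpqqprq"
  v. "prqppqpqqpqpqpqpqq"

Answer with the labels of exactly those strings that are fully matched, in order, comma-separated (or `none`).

iv

i. "prqpprpqq" → no match
ii. "rpqpprqqrr" → no match — must start with "p"
iii. "pqqppqq" → no match
iv. "ppqpqqpqqprq" → match
v → no match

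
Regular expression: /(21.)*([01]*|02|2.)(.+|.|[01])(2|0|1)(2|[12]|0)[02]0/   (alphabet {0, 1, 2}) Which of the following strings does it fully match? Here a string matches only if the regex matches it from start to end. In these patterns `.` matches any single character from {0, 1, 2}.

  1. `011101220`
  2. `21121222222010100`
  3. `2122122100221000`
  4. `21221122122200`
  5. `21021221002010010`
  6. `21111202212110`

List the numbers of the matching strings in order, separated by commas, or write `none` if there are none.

1. `011101220` → match
2 → match
3 → match
4 → match
5 → no match
6 → no match

1, 2, 3, 4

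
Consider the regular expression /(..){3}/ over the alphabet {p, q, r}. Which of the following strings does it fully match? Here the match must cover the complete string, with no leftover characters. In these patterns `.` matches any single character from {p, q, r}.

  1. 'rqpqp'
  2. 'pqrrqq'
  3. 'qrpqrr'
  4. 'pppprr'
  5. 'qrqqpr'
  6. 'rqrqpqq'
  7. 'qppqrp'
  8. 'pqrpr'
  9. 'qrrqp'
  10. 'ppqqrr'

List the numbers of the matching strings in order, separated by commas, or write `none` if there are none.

2, 3, 4, 5, 7, 10

1 → no match
2 → match
3 → match
4 → match
5 → match
6 → no match
7 → match
8 → no match
9 → no match
10 → match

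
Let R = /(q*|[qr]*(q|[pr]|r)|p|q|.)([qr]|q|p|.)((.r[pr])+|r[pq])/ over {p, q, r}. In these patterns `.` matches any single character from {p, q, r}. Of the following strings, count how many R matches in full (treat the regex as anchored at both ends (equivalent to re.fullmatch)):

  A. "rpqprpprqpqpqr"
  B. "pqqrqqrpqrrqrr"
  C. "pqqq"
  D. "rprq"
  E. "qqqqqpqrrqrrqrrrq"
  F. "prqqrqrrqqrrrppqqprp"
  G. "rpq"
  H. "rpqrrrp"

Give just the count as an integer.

1

A → no match
B → no match
C → no match
D → match
E → no match
F → no match
G → no match
H → no match
Total matched: 1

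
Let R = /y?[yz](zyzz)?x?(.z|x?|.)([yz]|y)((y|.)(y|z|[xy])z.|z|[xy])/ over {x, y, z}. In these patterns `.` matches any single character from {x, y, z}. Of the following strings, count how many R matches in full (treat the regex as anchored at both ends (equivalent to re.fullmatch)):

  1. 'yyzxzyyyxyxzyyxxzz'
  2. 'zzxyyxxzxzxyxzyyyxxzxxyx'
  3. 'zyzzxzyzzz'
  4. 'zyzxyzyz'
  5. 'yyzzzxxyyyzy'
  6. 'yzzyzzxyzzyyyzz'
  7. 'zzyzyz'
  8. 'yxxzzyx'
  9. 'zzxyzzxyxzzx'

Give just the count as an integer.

0

1 → no match
2 → no match
3 → no match
4 → no match
5 → no match
6 → no match
7 → no match
8 → no match
9 → no match
Total matched: 0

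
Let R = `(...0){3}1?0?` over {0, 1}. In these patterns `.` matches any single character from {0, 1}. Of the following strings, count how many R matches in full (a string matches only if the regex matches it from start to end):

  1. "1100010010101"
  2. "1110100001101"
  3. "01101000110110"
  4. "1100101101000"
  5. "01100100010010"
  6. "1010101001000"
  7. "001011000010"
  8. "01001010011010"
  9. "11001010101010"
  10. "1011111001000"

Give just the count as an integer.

7

1 → match
2 → match
3 → no match
4 → no match
5 → match
6 → match
7. "001011000010" → match
8 → match
9 → match
10 → no match
Total matched: 7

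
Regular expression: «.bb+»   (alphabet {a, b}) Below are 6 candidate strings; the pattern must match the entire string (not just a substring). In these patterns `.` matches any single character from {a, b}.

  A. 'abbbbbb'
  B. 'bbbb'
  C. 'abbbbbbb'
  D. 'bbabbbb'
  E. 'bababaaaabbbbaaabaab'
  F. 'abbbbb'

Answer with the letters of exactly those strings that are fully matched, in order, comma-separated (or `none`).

A, B, C, F

A → match
B → match
C → match
D → no match
E → no match
F → match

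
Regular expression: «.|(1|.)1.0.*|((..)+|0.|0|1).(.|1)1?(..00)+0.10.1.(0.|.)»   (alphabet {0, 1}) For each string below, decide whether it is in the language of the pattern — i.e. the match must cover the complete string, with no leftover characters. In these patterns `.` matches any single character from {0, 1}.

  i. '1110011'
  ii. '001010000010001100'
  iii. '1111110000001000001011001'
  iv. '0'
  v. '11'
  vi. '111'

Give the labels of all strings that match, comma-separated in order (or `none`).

i → match
ii → no match
iii → match
iv → match
v → no match
vi → no match

i, iii, iv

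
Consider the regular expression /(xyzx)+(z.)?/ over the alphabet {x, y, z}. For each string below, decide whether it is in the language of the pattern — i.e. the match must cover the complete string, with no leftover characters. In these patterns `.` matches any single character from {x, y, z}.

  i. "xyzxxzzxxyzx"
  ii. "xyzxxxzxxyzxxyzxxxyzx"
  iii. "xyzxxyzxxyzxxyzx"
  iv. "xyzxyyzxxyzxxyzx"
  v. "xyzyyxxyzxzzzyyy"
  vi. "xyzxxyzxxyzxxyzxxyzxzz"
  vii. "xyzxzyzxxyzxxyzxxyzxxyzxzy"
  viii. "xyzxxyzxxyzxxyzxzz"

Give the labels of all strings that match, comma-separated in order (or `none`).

iii, vi, viii

i → no match
ii → no match
iii → match
iv → no match
v → no match — must start with "xyzx"
vi → match
vii → no match
viii → match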